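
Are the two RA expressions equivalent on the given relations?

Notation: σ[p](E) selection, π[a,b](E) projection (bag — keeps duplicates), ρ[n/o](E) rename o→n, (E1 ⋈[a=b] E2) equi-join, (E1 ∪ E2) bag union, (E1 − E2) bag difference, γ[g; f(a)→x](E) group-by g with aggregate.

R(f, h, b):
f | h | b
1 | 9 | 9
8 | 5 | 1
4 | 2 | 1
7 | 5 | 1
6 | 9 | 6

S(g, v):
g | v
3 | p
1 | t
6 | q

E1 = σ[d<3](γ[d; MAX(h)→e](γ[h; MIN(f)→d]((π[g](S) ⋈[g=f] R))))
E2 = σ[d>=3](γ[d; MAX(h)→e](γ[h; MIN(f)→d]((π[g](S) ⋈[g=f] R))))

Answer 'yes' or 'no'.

E1 row counts bottom-up:
  S → 3
  π[g](S) → 3
  R → 5
  (π[g](S) ⋈[g=f] R) → 2
  γ[h; MIN(f)→d]((π[g](S) ⋈[g=f] R)) → 1
  γ[d; MAX(h)→e](γ[h; MIN(f)→d]((π[g](S) ⋈[g=f] R))) → 1
  σ[d<3](γ[d; MAX(h)→e](γ[h; MIN(f)→d]((π[g](S) ⋈[g=f] R)))) → 1
E2 row counts bottom-up:
  S → 3
  π[g](S) → 3
  R → 5
  (π[g](S) ⋈[g=f] R) → 2
  γ[h; MIN(f)→d]((π[g](S) ⋈[g=f] R)) → 1
  γ[d; MAX(h)→e](γ[h; MIN(f)→d]((π[g](S) ⋈[g=f] R))) → 1
  σ[d>=3](γ[d; MAX(h)→e](γ[h; MIN(f)→d]((π[g](S) ⋈[g=f] R)))) → 0

E1 result:
d | e
1 | 9
E2 result:
d | e
(0 rows)
Witness: (1, 9) appears 1× in E1 but 0× in E2.

no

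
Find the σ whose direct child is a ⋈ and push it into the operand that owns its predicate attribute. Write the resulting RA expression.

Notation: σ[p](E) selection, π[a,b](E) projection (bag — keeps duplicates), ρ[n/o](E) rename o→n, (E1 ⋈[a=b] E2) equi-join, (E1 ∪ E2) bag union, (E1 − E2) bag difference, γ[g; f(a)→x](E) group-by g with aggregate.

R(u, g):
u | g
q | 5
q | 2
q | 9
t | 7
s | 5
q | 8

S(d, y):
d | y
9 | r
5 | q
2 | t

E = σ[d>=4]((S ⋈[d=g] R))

σ filters on d, owned by the left side.
E' = (σ[d>=4](S) ⋈[d=g] R)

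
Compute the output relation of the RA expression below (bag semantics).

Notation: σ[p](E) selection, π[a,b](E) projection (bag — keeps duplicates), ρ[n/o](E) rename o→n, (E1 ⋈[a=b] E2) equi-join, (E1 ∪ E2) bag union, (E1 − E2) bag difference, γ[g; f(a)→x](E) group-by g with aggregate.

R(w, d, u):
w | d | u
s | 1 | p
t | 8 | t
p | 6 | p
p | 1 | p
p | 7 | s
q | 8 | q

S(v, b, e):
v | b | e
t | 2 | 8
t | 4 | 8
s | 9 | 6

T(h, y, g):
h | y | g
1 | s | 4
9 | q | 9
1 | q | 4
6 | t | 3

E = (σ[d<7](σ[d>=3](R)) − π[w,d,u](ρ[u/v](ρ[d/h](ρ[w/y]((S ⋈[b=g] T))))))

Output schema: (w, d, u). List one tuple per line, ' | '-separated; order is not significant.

Per-node cardinality:
  R → 6
  σ[d>=3](R) → 4
  σ[d<7](σ[d>=3](R)) → 1
  S → 3
  T → 4
  (S ⋈[b=g] T) → 3
  ρ[w/y]((S ⋈[b=g] T)) → 3
  ρ[d/h](ρ[w/y]((S ⋈[b=g] T))) → 3
  ρ[u/v](ρ[d/h](ρ[w/y]((S ⋈[b=g] T)))) → 3
  π[w,d,u](ρ[u/v](ρ[d/h](ρ[w/y]((S ⋈[b=g] T))))) → 3
  (σ[d<7](σ[d>=3](R)) − π[w,d,u](ρ[u/v](ρ[d/h](ρ[w/y]((S ⋈[b=g] T)))))) → 1

== RESULT ==
w | d | u
p | 6 | p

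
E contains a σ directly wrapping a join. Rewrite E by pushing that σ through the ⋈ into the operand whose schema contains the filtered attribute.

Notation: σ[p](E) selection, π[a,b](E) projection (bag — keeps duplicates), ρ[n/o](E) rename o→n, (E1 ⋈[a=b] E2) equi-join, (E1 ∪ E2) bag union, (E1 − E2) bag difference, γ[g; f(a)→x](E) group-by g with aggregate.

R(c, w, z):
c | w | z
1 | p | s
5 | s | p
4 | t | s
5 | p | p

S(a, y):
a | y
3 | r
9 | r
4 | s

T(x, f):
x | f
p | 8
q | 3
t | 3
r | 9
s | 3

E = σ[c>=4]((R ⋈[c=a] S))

σ filters on c, owned by the left side.
E' = (σ[c>=4](R) ⋈[c=a] S)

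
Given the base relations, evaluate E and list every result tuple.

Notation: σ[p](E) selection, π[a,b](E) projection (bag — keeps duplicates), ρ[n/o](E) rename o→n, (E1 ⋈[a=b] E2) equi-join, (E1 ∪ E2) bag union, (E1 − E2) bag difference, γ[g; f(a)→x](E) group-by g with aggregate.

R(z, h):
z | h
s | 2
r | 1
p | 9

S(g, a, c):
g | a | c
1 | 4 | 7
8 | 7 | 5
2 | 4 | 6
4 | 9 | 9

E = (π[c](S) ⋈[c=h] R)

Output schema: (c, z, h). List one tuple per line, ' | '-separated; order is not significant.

Stepwise |·|:
  S → 4
  π[c](S) → 4
  R → 3
  (π[c](S) ⋈[c=h] R) → 1

== RESULT ==
c | z | h
9 | p | 9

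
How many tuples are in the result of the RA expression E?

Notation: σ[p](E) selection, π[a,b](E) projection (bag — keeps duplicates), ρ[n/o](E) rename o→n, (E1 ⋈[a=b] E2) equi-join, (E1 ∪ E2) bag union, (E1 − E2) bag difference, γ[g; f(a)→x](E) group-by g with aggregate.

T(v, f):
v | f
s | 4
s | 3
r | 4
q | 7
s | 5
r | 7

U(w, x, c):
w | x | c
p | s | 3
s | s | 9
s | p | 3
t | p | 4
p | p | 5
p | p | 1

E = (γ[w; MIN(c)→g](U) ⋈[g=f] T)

Row counts bottom-up:
  U → 6
  γ[w; MIN(c)→g](U) → 3
  T → 6
  (γ[w; MIN(c)→g](U) ⋈[g=f] T) → 3

|E| = 3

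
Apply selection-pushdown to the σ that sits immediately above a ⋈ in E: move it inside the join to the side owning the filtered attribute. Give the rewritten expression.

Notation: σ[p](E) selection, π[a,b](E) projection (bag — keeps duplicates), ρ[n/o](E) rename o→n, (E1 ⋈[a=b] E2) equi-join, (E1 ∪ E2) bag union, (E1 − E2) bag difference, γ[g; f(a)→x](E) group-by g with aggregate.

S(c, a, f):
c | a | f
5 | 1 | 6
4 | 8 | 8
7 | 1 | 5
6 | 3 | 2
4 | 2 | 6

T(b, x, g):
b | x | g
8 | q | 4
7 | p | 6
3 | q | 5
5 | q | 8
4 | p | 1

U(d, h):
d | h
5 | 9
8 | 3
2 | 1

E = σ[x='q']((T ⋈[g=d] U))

σ filters on x, owned by the left side.
E' = (σ[x='q'](T) ⋈[g=d] U)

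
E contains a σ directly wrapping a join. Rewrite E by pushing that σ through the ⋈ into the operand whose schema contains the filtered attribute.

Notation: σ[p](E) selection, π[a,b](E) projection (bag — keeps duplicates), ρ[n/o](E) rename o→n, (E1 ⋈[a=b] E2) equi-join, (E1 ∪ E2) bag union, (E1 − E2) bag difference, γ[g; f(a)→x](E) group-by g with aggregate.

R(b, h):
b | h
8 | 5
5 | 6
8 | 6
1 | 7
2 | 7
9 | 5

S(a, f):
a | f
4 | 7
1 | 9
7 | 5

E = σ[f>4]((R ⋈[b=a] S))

σ filters on f, owned by the right side.
E' = (R ⋈[b=a] σ[f>4](S))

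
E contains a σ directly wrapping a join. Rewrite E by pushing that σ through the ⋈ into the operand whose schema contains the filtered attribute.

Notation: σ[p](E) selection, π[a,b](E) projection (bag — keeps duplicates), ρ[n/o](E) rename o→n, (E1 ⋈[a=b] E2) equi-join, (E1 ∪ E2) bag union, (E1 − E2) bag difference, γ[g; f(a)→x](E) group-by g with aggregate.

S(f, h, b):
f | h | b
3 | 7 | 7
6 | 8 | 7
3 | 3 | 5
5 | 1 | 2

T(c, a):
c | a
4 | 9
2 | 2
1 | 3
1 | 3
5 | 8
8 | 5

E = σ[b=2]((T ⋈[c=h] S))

σ filters on b, owned by the right side.
E' = (T ⋈[c=h] σ[b=2](S))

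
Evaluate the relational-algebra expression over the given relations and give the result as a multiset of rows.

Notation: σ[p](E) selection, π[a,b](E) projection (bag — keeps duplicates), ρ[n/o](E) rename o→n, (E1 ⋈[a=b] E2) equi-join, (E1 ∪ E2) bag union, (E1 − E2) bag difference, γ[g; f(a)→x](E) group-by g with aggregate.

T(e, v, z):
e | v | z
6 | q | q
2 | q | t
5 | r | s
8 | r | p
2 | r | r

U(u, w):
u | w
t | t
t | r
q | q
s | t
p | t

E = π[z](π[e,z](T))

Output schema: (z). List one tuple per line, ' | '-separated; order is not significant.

Stepwise |·|:
  T → 5
  π[e,z](T) → 5
  π[z](π[e,z](T)) → 5

== RESULT ==
z
p
q
r
s
t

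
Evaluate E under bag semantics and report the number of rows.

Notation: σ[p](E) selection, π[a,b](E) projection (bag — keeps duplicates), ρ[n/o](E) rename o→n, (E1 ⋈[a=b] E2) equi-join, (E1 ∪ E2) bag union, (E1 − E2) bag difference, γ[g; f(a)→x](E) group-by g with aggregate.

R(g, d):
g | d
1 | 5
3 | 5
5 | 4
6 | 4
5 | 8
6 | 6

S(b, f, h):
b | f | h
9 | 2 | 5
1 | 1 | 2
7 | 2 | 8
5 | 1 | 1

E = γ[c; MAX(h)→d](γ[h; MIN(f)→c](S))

Row counts bottom-up:
  S → 4
  γ[h; MIN(f)→c](S) → 4
  γ[c; MAX(h)→d](γ[h; MIN(f)→c](S)) → 2

|E| = 2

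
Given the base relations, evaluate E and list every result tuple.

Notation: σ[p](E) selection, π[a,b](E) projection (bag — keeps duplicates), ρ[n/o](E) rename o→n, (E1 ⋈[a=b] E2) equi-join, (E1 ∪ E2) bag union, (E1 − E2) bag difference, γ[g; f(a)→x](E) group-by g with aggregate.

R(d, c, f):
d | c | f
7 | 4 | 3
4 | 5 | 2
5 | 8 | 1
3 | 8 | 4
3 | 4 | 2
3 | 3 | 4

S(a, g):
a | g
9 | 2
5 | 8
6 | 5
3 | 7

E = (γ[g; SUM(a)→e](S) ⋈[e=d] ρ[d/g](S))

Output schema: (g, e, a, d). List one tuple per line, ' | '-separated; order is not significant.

Stepwise |·|:
  S → 4
  γ[g; SUM(a)→e](S) → 4
  S → 4
  ρ[d/g](S) → 4
  (γ[g; SUM(a)→e](S) ⋈[e=d] ρ[d/g](S)) → 1

== RESULT ==
g | e | a | d
8 | 5 | 6 | 5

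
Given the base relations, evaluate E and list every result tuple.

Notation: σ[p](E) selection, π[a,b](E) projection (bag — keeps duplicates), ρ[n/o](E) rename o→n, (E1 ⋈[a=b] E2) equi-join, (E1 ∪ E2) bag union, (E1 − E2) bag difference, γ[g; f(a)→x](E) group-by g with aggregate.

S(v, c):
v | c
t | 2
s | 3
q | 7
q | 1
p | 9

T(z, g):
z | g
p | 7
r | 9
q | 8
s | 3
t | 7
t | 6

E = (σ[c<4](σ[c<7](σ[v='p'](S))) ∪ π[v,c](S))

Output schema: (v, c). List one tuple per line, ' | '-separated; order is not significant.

Row counts bottom-up:
  S → 5
  σ[v='p'](S) → 1
  σ[c<7](σ[v='p'](S)) → 0
  σ[c<4](σ[c<7](σ[v='p'](S))) → 0
  S → 5
  π[v,c](S) → 5
  (σ[c<4](σ[c<7](σ[v='p'](S))) ∪ π[v,c](S)) → 5

== RESULT ==
v | c
p | 9
q | 1
q | 7
s | 3
t | 2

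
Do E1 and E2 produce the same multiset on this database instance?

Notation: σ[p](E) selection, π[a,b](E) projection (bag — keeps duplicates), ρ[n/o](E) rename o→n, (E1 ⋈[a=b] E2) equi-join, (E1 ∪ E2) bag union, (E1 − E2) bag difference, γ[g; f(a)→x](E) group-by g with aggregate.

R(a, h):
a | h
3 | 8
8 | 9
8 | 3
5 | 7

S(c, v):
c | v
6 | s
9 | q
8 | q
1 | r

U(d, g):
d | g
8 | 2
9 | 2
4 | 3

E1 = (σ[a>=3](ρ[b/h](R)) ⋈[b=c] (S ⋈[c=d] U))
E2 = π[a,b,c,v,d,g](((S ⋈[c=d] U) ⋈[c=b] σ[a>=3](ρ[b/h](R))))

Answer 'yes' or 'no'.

E1 per-node cardinality:
  R → 4
  ρ[b/h](R) → 4
  σ[a>=3](ρ[b/h](R)) → 4
  S → 4
  U → 3
  (S ⋈[c=d] U) → 2
  (σ[a>=3](ρ[b/h](R)) ⋈[b=c] (S ⋈[c=d] U)) → 2
E2 per-node cardinality:
  S → 4
  U → 3
  (S ⋈[c=d] U) → 2
  R → 4
  ρ[b/h](R) → 4
  σ[a>=3](ρ[b/h](R)) → 4
  ((S ⋈[c=d] U) ⋈[c=b] σ[a>=3](ρ[b/h](R))) → 2
  π[a,b,c,v,d,g](((S ⋈[c=d] U) ⋈[c=b] σ[a>=3](ρ[b/h](R)))) → 2

E1 and E2 produce the same multiset:
a | b | c | v | d | g
3 | 8 | 8 | q | 8 | 2
8 | 9 | 9 | q | 9 | 2

yes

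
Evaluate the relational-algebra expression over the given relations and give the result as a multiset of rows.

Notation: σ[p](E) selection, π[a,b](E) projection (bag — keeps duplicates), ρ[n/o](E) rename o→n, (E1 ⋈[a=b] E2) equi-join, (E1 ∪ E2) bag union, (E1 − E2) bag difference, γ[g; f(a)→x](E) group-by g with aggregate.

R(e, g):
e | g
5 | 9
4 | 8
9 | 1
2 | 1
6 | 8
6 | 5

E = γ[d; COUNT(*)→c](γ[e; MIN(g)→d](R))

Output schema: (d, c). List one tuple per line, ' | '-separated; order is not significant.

Stepwise |·|:
  R → 6
  γ[e; MIN(g)→d](R) → 5
  γ[d; COUNT(*)→c](γ[e; MIN(g)→d](R)) → 4

== RESULT ==
d | c
1 | 2
5 | 1
8 | 1
9 | 1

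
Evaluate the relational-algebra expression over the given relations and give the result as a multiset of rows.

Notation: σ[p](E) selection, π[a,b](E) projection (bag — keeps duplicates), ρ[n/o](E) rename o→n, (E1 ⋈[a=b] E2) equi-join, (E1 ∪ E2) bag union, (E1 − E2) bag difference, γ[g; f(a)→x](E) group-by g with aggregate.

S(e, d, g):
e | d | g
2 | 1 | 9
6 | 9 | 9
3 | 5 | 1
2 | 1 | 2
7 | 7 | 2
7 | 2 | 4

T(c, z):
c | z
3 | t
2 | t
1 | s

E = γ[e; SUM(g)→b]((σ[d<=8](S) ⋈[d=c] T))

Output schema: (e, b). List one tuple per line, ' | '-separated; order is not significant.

Row counts bottom-up:
  S → 6
  σ[d<=8](S) → 5
  T → 3
  (σ[d<=8](S) ⋈[d=c] T) → 3
  γ[e; SUM(g)→b]((σ[d<=8](S) ⋈[d=c] T)) → 2

== RESULT ==
e | b
2 | 11
7 | 4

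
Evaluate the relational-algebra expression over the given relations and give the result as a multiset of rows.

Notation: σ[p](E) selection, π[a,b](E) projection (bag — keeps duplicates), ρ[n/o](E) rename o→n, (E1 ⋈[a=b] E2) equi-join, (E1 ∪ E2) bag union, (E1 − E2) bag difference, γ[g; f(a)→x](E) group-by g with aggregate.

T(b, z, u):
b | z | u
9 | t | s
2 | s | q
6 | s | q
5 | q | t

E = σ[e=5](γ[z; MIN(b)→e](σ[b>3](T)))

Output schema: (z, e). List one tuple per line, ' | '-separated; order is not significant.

Subexpression sizes:
  T → 4
  σ[b>3](T) → 3
  γ[z; MIN(b)→e](σ[b>3](T)) → 3
  σ[e=5](γ[z; MIN(b)→e](σ[b>3](T))) → 1

== RESULT ==
z | e
q | 5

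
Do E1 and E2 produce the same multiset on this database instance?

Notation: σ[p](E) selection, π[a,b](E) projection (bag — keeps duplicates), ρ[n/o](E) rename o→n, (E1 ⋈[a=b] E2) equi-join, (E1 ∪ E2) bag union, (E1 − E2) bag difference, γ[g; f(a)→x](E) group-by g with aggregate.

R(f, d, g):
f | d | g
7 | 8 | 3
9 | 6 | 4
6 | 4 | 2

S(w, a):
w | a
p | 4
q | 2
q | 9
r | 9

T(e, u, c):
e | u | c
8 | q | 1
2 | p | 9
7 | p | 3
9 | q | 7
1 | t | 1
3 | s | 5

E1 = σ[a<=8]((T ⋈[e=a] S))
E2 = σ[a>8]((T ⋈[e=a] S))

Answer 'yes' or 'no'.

E1 subexpression sizes:
  T → 6
  S → 4
  (T ⋈[e=a] S) → 3
  σ[a<=8]((T ⋈[e=a] S)) → 1
E2 subexpression sizes:
  T → 6
  S → 4
  (T ⋈[e=a] S) → 3
  σ[a>8]((T ⋈[e=a] S)) → 2

E1 result:
e | u | c | w | a
2 | p | 9 | q | 2
E2 result:
e | u | c | w | a
9 | q | 7 | q | 9
9 | q | 7 | r | 9
Witness: (9, 'q', 7, 'q', 9) appears 0× in E1 but 1× in E2.

no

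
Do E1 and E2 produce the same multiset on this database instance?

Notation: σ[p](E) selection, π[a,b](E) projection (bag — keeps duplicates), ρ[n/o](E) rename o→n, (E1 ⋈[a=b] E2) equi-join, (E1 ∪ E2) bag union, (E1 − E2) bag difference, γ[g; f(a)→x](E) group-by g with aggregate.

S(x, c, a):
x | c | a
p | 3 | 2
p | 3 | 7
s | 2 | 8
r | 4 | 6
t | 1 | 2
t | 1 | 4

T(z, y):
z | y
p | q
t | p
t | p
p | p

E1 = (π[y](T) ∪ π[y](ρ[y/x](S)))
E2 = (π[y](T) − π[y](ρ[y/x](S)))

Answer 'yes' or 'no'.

E1 stepwise |·|:
  T → 4
  π[y](T) → 4
  S → 6
  ρ[y/x](S) → 6
  π[y](ρ[y/x](S)) → 6
  (π[y](T) ∪ π[y](ρ[y/x](S))) → 10
E2 stepwise |·|:
  T → 4
  π[y](T) → 4
  S → 6
  ρ[y/x](S) → 6
  π[y](ρ[y/x](S)) → 6
  (π[y](T) − π[y](ρ[y/x](S))) → 2

E1 result:
y
p
p
p
p
p
q
r
s
t
t
E2 result:
y
p
q
Witness: ('t',) appears 2× in E1 but 0× in E2.

no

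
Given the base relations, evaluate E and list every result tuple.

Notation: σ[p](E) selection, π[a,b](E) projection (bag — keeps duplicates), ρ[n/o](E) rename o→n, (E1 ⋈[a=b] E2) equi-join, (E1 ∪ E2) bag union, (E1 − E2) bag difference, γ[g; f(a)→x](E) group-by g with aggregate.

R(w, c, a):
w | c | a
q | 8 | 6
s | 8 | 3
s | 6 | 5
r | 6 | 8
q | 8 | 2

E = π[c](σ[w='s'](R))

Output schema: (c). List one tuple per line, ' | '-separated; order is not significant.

Stepwise |·|:
  R → 5
  σ[w='s'](R) → 2
  π[c](σ[w='s'](R)) → 2

== RESULT ==
c
6
8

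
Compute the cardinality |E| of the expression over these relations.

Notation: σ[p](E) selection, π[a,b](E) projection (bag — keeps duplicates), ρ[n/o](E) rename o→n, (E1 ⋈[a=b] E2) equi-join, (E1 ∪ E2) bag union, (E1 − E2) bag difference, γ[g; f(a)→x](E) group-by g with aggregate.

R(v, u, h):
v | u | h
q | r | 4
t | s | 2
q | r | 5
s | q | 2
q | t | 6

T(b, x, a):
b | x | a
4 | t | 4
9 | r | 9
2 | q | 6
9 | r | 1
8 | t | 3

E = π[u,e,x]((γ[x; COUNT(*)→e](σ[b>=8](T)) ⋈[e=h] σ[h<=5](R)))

Stepwise |·|:
  T → 5
  σ[b>=8](T) → 3
  γ[x; COUNT(*)→e](σ[b>=8](T)) → 2
  R → 5
  σ[h<=5](R) → 4
  (γ[x; COUNT(*)→e](σ[b>=8](T)) ⋈[e=h] σ[h<=5](R)) → 2
  π[u,e,x]((γ[x; COUNT(*)→e](σ[b>=8](T)) ⋈[e=h] σ[h<=5](R))) → 2

|E| = 2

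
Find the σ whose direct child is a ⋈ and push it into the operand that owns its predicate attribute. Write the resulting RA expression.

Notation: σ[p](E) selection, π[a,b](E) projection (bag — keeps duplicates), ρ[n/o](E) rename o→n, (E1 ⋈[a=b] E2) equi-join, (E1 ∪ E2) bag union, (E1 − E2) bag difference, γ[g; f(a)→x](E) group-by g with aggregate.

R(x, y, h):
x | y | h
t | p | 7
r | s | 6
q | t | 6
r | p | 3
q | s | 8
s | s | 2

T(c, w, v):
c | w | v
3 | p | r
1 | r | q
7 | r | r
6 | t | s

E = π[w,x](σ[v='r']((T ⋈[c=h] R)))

σ filters on v, owned by the left side.
E' = π[w,x]((σ[v='r'](T) ⋈[c=h] R))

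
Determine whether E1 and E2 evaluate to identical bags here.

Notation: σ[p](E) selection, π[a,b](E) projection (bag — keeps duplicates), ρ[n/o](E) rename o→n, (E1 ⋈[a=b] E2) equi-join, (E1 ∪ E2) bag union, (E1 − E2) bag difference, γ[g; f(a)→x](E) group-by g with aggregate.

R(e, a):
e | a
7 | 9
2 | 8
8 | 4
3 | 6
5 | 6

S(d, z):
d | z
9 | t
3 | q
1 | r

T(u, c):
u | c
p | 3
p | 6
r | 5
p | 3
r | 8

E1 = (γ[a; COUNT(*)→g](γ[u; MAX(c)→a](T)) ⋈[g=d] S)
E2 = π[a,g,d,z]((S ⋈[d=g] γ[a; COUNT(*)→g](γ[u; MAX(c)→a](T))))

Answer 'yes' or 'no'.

E1 per-node cardinality:
  T → 5
  γ[u; MAX(c)→a](T) → 2
  γ[a; COUNT(*)→g](γ[u; MAX(c)→a](T)) → 2
  S → 3
  (γ[a; COUNT(*)→g](γ[u; MAX(c)→a](T)) ⋈[g=d] S) → 2
E2 per-node cardinality:
  S → 3
  T → 5
  γ[u; MAX(c)→a](T) → 2
  γ[a; COUNT(*)→g](γ[u; MAX(c)→a](T)) → 2
  (S ⋈[d=g] γ[a; COUNT(*)→g](γ[u; MAX(c)→a](T))) → 2
  π[a,g,d,z]((S ⋈[d=g] γ[a; COUNT(*)→g](γ[u; MAX(c)→a](T)))) → 2

E1 and E2 produce the same multiset:
a | g | d | z
6 | 1 | 1 | r
8 | 1 | 1 | r

yes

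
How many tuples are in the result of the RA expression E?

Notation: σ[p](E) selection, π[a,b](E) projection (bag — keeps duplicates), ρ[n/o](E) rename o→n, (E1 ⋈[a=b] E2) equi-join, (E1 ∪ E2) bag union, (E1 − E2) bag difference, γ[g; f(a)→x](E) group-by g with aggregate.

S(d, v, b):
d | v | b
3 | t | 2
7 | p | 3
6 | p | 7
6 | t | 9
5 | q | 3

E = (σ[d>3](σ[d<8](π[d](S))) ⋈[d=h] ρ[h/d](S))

Stepwise |·|:
  S → 5
  π[d](S) → 5
  σ[d<8](π[d](S)) → 5
  σ[d>3](σ[d<8](π[d](S))) → 4
  S → 5
  ρ[h/d](S) → 5
  (σ[d>3](σ[d<8](π[d](S))) ⋈[d=h] ρ[h/d](S)) → 6

|E| = 6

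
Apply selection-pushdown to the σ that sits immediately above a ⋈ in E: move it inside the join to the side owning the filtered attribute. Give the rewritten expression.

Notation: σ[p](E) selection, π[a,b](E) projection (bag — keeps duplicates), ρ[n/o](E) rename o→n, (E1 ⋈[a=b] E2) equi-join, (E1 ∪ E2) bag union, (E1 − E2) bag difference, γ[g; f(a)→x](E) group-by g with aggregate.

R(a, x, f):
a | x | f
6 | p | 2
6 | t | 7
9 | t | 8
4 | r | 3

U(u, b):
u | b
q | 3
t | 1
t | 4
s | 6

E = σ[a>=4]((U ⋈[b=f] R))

σ filters on a, owned by the right side.
E' = (U ⋈[b=f] σ[a>=4](R))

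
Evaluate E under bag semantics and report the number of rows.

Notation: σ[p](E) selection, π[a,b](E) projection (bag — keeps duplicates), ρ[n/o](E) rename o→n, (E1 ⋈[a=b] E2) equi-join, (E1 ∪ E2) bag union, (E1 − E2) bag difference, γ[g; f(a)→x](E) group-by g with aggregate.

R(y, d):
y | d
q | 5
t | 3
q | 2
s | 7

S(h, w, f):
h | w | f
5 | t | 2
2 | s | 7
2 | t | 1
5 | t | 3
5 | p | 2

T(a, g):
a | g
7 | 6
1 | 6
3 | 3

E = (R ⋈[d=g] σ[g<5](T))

Subexpression sizes:
  R → 4
  T → 3
  σ[g<5](T) → 1
  (R ⋈[d=g] σ[g<5](T)) → 1

|E| = 1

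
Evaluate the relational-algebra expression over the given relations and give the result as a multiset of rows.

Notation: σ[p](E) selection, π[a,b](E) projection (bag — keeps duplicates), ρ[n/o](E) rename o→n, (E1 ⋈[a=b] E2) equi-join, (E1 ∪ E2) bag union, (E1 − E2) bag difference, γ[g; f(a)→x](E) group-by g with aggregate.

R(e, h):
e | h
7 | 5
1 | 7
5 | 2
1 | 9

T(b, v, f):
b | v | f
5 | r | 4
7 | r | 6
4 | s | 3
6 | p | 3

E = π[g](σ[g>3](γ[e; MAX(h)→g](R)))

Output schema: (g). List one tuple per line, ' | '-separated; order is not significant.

Subexpression sizes:
  R → 4
  γ[e; MAX(h)→g](R) → 3
  σ[g>3](γ[e; MAX(h)→g](R)) → 2
  π[g](σ[g>3](γ[e; MAX(h)→g](R))) → 2

== RESULT ==
g
5
9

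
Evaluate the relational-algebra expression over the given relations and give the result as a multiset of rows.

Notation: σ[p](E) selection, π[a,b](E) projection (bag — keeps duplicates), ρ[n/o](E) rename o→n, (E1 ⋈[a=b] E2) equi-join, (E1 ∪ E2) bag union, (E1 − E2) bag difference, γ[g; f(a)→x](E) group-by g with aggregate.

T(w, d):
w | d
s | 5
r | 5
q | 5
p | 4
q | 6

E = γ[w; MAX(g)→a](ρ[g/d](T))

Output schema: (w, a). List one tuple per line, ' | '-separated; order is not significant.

Row counts bottom-up:
  T → 5
  ρ[g/d](T) → 5
  γ[w; MAX(g)→a](ρ[g/d](T)) → 4

== RESULT ==
w | a
p | 4
q | 6
r | 5
s | 5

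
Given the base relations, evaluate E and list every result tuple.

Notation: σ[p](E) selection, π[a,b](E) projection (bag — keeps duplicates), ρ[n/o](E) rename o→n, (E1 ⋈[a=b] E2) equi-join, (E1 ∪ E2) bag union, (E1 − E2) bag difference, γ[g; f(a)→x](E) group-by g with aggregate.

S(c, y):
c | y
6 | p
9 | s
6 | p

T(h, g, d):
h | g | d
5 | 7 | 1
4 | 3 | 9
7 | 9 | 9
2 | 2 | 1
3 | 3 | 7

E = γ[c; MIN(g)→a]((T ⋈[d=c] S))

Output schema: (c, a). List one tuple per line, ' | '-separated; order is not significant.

Subexpression sizes:
  T → 5
  S → 3
  (T ⋈[d=c] S) → 2
  γ[c; MIN(g)→a]((T ⋈[d=c] S)) → 1

== RESULT ==
c | a
9 | 3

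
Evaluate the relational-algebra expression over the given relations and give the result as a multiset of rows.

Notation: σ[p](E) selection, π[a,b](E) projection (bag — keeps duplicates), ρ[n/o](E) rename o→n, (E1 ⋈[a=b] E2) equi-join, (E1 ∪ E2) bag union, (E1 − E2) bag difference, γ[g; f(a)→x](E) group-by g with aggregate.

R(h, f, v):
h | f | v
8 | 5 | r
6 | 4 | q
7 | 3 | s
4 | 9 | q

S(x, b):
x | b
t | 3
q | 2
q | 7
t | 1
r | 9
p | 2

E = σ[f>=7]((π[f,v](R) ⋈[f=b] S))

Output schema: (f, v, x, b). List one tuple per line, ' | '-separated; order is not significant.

Row counts bottom-up:
  R → 4
  π[f,v](R) → 4
  S → 6
  (π[f,v](R) ⋈[f=b] S) → 2
  σ[f>=7]((π[f,v](R) ⋈[f=b] S)) → 1

== RESULT ==
f | v | x | b
9 | q | r | 9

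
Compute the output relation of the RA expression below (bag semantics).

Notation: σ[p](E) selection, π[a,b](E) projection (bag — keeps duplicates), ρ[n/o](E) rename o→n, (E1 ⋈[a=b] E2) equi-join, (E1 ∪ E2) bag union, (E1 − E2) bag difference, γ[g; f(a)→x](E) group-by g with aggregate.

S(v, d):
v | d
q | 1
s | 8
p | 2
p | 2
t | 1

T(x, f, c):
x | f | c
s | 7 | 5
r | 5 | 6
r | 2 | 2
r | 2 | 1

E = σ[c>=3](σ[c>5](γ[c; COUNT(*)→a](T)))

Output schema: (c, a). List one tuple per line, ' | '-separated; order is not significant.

Stepwise |·|:
  T → 4
  γ[c; COUNT(*)→a](T) → 4
  σ[c>5](γ[c; COUNT(*)→a](T)) → 1
  σ[c>=3](σ[c>5](γ[c; COUNT(*)→a](T))) → 1

== RESULT ==
c | a
6 | 1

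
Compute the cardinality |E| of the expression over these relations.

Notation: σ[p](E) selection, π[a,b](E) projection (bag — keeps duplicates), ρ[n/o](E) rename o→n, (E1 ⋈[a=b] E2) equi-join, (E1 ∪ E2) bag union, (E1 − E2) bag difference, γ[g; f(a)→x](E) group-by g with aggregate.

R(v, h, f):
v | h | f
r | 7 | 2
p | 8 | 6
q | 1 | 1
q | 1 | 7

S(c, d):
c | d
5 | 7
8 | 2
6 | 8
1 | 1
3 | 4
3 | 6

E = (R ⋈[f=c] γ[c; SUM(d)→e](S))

Stepwise |·|:
  R → 4
  S → 6
  γ[c; SUM(d)→e](S) → 5
  (R ⋈[f=c] γ[c; SUM(d)→e](S)) → 2

|E| = 2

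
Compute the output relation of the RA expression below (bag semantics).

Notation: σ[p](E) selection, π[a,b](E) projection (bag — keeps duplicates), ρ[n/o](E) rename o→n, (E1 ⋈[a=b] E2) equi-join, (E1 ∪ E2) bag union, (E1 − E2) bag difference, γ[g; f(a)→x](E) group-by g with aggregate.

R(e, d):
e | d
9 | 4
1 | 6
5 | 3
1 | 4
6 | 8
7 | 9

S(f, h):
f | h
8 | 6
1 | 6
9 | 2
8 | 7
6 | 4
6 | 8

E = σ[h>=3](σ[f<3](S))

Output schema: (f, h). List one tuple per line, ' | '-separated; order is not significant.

Per-node cardinality:
  S → 6
  σ[f<3](S) → 1
  σ[h>=3](σ[f<3](S)) → 1

== RESULT ==
f | h
1 | 6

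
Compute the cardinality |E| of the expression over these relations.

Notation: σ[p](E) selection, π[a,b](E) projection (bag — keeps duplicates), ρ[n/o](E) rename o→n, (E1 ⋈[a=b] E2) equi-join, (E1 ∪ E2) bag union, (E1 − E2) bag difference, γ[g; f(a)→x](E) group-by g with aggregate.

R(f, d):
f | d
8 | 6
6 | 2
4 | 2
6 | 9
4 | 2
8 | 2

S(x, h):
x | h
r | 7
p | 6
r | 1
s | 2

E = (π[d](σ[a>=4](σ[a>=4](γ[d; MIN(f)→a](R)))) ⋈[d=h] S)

Subexpression sizes:
  R → 6
  γ[d; MIN(f)→a](R) → 3
  σ[a>=4](γ[d; MIN(f)→a](R)) → 3
  σ[a>=4](σ[a>=4](γ[d; MIN(f)→a](R))) → 3
  π[d](σ[a>=4](σ[a>=4](γ[d; MIN(f)→a](R)))) → 3
  S → 4
  (π[d](σ[a>=4](σ[a>=4](γ[d; MIN(f)→a](R)))) ⋈[d=h] S) → 2

|E| = 2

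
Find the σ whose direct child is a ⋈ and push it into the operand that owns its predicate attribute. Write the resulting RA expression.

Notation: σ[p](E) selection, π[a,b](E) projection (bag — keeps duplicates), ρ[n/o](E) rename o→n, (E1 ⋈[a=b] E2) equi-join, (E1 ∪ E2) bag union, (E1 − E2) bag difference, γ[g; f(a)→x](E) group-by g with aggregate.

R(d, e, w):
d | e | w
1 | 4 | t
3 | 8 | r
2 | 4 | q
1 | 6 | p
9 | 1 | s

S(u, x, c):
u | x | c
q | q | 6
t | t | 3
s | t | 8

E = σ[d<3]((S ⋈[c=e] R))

σ filters on d, owned by the right side.
E' = (S ⋈[c=e] σ[d<3](R))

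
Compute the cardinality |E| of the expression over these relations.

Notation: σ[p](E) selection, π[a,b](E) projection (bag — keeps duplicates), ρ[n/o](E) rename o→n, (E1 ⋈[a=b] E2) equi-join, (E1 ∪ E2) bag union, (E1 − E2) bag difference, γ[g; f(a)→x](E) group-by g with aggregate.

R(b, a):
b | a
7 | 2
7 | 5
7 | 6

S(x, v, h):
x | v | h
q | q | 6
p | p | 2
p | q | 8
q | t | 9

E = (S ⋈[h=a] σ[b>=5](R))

Row counts bottom-up:
  S → 4
  R → 3
  σ[b>=5](R) → 3
  (S ⋈[h=a] σ[b>=5](R)) → 2

|E| = 2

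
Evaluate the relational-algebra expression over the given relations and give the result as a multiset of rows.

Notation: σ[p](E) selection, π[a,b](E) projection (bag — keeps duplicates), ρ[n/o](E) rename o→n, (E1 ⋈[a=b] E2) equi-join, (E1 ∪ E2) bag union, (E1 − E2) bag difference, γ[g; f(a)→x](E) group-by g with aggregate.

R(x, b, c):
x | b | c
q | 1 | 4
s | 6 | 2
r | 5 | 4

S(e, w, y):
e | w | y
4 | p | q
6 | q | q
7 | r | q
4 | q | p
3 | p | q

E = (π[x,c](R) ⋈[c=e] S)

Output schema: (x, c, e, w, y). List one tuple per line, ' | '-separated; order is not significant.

Per-node cardinality:
  R → 3
  π[x,c](R) → 3
  S → 5
  (π[x,c](R) ⋈[c=e] S) → 4

== RESULT ==
x | c | e | w | y
q | 4 | 4 | p | q
q | 4 | 4 | q | p
r | 4 | 4 | p | q
r | 4 | 4 | q | p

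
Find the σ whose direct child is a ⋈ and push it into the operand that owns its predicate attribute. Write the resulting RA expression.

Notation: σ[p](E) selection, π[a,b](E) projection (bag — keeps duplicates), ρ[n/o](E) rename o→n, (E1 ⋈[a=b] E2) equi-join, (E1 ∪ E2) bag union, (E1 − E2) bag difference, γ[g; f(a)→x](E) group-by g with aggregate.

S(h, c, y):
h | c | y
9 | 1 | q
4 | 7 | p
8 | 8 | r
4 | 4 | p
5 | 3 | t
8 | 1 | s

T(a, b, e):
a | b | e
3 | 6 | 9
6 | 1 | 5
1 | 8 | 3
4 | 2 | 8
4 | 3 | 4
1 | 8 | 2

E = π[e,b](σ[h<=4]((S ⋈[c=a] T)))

σ filters on h, owned by the left side.
E' = π[e,b]((σ[h<=4](S) ⋈[c=a] T))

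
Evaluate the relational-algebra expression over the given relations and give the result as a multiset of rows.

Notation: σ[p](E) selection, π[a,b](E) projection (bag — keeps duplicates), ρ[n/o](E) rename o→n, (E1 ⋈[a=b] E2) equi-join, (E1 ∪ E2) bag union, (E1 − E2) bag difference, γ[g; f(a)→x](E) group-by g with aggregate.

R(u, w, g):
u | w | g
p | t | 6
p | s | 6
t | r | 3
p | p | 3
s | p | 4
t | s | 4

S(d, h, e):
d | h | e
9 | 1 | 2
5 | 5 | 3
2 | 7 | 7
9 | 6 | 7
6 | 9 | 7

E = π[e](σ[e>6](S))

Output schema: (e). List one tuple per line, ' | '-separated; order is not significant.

Per-node cardinality:
  S → 5
  σ[e>6](S) → 3
  π[e](σ[e>6](S)) → 3

== RESULT ==
e
7
7
7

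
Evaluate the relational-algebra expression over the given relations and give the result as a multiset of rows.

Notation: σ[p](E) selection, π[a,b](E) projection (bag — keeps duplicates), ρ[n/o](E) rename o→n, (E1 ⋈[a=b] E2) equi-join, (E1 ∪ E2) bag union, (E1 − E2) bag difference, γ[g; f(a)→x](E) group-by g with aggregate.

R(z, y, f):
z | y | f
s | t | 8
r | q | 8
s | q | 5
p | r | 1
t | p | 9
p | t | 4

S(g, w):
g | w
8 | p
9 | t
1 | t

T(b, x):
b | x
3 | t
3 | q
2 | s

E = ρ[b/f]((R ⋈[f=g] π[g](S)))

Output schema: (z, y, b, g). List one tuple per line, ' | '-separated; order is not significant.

Per-node cardinality:
  R → 6
  S → 3
  π[g](S) → 3
  (R ⋈[f=g] π[g](S)) → 4
  ρ[b/f]((R ⋈[f=g] π[g](S))) → 4

== RESULT ==
z | y | b | g
p | r | 1 | 1
r | q | 8 | 8
s | t | 8 | 8
t | p | 9 | 9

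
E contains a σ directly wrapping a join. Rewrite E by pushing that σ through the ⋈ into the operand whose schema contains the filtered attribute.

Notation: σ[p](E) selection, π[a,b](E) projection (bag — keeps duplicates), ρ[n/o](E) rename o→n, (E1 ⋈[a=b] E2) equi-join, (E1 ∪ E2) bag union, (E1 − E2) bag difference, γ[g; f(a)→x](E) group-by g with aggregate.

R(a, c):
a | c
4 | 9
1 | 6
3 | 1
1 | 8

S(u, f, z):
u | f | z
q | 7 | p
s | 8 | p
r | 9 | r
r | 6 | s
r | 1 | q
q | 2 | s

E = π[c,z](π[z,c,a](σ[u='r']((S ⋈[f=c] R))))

σ filters on u, owned by the left side.
E' = π[c,z](π[z,c,a]((σ[u='r'](S) ⋈[f=c] R)))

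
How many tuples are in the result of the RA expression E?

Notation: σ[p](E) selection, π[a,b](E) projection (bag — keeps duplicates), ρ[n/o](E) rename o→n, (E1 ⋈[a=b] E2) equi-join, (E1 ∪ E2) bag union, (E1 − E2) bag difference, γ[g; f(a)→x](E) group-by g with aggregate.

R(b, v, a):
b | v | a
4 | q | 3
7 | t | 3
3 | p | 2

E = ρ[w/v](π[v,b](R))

Row counts bottom-up:
  R → 3
  π[v,b](R) → 3
  ρ[w/v](π[v,b](R)) → 3

|E| = 3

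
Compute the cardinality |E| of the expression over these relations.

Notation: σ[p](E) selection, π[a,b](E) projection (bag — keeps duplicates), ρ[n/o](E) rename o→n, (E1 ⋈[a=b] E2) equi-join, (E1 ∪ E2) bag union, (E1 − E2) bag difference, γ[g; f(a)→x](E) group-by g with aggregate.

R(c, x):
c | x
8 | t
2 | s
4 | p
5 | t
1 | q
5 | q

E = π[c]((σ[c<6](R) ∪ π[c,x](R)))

Subexpression sizes:
  R → 6
  σ[c<6](R) → 5
  R → 6
  π[c,x](R) → 6
  (σ[c<6](R) ∪ π[c,x](R)) → 11
  π[c]((σ[c<6](R) ∪ π[c,x](R))) → 11

|E| = 11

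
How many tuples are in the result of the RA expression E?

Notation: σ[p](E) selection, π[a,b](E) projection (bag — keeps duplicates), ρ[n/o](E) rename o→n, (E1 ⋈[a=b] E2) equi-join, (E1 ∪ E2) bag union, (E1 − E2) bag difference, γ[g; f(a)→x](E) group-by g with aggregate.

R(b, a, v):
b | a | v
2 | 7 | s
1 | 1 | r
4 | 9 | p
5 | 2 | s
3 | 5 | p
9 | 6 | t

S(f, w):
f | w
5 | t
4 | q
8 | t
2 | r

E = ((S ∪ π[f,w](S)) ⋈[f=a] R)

Row counts bottom-up:
  S → 4
  S → 4
  π[f,w](S) → 4
  (S ∪ π[f,w](S)) → 8
  R → 6
  ((S ∪ π[f,w](S)) ⋈[f=a] R) → 4

|E| = 4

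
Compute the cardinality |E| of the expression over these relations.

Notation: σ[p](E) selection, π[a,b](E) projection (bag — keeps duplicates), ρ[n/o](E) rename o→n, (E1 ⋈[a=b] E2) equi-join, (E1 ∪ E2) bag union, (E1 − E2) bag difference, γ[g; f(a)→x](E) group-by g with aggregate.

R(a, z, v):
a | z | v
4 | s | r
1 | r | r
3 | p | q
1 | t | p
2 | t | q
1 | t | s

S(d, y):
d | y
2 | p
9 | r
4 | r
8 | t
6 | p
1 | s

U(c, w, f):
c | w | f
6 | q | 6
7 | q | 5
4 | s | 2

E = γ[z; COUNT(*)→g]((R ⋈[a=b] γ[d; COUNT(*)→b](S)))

Row counts bottom-up:
  R → 6
  S → 6
  γ[d; COUNT(*)→b](S) → 6
  (R ⋈[a=b] γ[d; COUNT(*)→b](S)) → 18
  γ[z; COUNT(*)→g]((R ⋈[a=b] γ[d; COUNT(*)→b](S))) → 2

|E| = 2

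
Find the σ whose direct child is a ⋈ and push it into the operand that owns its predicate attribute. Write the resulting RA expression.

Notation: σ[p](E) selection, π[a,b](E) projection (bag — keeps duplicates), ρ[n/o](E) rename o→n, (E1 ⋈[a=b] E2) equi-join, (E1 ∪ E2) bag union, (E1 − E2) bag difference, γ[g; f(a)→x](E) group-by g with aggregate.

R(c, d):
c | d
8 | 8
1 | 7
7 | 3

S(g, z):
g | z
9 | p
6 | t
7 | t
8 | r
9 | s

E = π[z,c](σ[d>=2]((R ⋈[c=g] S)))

σ filters on d, owned by the left side.
E' = π[z,c]((σ[d>=2](R) ⋈[c=g] S))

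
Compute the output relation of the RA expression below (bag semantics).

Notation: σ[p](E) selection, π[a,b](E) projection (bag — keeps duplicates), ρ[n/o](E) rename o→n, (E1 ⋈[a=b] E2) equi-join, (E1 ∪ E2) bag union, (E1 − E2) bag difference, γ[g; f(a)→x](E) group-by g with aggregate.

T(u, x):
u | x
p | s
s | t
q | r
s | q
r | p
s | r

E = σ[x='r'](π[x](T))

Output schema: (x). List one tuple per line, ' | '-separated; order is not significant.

Per-node cardinality:
  T → 6
  π[x](T) → 6
  σ[x='r'](π[x](T)) → 2

== RESULT ==
x
r
r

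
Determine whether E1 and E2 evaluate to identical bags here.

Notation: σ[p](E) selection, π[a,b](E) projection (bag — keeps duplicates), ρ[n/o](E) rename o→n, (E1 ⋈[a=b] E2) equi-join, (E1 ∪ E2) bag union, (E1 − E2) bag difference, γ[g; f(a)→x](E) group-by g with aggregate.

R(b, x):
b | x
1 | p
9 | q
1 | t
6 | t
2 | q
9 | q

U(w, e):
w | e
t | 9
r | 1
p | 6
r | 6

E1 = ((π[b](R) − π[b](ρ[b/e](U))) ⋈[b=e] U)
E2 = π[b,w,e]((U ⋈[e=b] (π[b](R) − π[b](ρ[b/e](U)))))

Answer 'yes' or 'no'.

E1 subexpression sizes:
  R → 6
  π[b](R) → 6
  U → 4
  ρ[b/e](U) → 4
  π[b](ρ[b/e](U)) → 4
  (π[b](R) − π[b](ρ[b/e](U))) → 3
  U → 4
  ((π[b](R) − π[b](ρ[b/e](U))) ⋈[b=e] U) → 2
E2 subexpression sizes:
  U → 4
  R → 6
  π[b](R) → 6
  U → 4
  ρ[b/e](U) → 4
  π[b](ρ[b/e](U)) → 4
  (π[b](R) − π[b](ρ[b/e](U))) → 3
  (U ⋈[e=b] (π[b](R) − π[b](ρ[b/e](U)))) → 2
  π[b,w,e]((U ⋈[e=b] (π[b](R) − π[b](ρ[b/e](U))))) → 2

E1 and E2 produce the same multiset:
b | w | e
1 | r | 1
9 | t | 9

yes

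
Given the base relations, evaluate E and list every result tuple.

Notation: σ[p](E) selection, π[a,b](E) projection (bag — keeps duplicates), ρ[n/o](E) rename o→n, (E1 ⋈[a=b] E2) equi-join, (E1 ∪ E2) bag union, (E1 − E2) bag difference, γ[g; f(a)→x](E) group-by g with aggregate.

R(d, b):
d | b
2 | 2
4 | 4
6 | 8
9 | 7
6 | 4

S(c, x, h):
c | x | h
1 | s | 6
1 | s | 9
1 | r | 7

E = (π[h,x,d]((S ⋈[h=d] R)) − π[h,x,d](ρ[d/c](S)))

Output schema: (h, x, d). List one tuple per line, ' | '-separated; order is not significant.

Subexpression sizes:
  S → 3
  R → 5
  (S ⋈[h=d] R) → 3
  π[h,x,d]((S ⋈[h=d] R)) → 3
  S → 3
  ρ[d/c](S) → 3
  π[h,x,d](ρ[d/c](S)) → 3
  (π[h,x,d]((S ⋈[h=d] R)) − π[h,x,d](ρ[d/c](S))) → 3

== RESULT ==
h | x | d
6 | s | 6
6 | s | 6
9 | s | 9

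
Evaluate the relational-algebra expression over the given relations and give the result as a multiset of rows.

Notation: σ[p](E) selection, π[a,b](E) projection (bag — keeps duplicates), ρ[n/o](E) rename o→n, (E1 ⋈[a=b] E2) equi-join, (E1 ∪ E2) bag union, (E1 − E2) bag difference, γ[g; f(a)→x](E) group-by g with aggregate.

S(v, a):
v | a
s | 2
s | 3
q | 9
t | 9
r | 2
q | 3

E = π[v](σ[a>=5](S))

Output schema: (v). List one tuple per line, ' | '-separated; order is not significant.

Stepwise |·|:
  S → 6
  σ[a>=5](S) → 2
  π[v](σ[a>=5](S)) → 2

== RESULT ==
v
q
t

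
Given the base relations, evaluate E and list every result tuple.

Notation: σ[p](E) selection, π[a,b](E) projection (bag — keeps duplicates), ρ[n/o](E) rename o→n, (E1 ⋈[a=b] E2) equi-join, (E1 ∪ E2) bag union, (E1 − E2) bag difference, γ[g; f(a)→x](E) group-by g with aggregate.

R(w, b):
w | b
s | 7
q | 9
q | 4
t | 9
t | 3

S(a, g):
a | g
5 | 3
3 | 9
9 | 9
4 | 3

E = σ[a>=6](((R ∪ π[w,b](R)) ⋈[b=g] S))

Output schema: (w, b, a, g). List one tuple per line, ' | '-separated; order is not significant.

Per-node cardinality:
  R → 5
  R → 5
  π[w,b](R) → 5
  (R ∪ π[w,b](R)) → 10
  S → 4
  ((R ∪ π[w,b](R)) ⋈[b=g] S) → 12
  σ[a>=6](((R ∪ π[w,b](R)) ⋈[b=g] S)) → 4

== RESULT ==
w | b | a | g
q | 9 | 9 | 9
q | 9 | 9 | 9
t | 9 | 9 | 9
t | 9 | 9 | 9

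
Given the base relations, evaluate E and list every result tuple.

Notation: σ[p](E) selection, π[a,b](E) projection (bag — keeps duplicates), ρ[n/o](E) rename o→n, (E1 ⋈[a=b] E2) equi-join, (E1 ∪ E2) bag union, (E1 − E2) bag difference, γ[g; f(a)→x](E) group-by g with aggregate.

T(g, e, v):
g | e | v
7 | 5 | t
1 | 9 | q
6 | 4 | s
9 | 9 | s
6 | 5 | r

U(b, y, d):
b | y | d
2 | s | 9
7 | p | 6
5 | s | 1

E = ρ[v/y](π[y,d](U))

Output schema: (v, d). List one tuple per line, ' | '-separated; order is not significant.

Stepwise |·|:
  U → 3
  π[y,d](U) → 3
  ρ[v/y](π[y,d](U)) → 3

== RESULT ==
v | d
p | 6
s | 1
s | 9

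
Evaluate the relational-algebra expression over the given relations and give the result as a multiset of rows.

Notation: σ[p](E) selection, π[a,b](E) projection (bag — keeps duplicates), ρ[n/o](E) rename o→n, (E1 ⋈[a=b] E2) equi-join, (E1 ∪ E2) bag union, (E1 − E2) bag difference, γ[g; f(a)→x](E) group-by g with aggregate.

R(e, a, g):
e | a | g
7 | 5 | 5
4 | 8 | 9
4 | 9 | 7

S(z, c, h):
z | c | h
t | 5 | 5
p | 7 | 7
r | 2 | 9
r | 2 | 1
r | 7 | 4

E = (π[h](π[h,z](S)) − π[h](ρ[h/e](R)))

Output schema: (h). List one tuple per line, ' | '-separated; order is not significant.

Per-node cardinality:
  S → 5
  π[h,z](S) → 5
  π[h](π[h,z](S)) → 5
  R → 3
  ρ[h/e](R) → 3
  π[h](ρ[h/e](R)) → 3
  (π[h](π[h,z](S)) − π[h](ρ[h/e](R))) → 3

== RESULT ==
h
1
5
9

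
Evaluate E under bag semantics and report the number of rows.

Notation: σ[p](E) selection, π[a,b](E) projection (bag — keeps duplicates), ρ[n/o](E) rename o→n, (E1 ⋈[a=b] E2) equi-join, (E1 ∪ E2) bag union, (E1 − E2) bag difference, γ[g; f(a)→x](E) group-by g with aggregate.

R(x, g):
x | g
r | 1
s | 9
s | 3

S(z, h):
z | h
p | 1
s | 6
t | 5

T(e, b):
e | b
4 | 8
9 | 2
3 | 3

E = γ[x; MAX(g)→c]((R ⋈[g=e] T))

Stepwise |·|:
  R → 3
  T → 3
  (R ⋈[g=e] T) → 2
  γ[x; MAX(g)→c]((R ⋈[g=e] T)) → 1

|E| = 1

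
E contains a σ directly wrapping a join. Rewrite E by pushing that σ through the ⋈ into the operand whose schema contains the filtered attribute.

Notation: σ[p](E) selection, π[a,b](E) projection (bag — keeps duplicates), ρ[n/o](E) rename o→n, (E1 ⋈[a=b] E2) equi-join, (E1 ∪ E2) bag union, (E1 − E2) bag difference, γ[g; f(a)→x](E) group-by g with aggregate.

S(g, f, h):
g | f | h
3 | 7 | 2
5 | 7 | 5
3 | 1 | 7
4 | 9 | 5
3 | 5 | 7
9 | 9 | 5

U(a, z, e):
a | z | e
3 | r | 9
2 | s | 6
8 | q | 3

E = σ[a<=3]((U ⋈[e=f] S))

σ filters on a, owned by the left side.
E' = (σ[a<=3](U) ⋈[e=f] S)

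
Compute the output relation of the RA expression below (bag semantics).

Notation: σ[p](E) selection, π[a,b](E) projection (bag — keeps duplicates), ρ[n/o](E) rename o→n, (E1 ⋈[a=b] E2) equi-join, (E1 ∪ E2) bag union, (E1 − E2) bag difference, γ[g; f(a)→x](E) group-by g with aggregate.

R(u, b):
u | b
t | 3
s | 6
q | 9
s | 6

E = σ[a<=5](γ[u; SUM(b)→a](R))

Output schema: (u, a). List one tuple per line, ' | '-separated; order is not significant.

Per-node cardinality:
  R → 4
  γ[u; SUM(b)→a](R) → 3
  σ[a<=5](γ[u; SUM(b)→a](R)) → 1

== RESULT ==
u | a
t | 3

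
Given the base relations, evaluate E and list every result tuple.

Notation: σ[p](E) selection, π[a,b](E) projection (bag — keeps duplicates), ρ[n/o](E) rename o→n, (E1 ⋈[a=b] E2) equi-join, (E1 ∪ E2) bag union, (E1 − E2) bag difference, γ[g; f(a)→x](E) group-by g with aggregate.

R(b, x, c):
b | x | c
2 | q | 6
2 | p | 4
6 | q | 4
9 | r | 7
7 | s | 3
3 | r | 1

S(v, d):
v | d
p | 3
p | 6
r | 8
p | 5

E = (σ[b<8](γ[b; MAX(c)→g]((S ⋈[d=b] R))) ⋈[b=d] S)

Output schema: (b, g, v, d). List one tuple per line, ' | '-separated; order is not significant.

Per-node cardinality:
  S → 4
  R → 6
  (S ⋈[d=b] R) → 2
  γ[b; MAX(c)→g]((S ⋈[d=b] R)) → 2
  σ[b<8](γ[b; MAX(c)→g]((S ⋈[d=b] R))) → 2
  S → 4
  (σ[b<8](γ[b; MAX(c)→g]((S ⋈[d=b] R))) ⋈[b=d] S) → 2

== RESULT ==
b | g | v | d
3 | 1 | p | 3
6 | 4 | p | 6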